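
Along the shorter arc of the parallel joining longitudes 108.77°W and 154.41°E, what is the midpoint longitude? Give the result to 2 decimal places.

Signed shortest Δλ from -108.77° to +154.41° is -96.82°.
Midpoint longitude = -108.77° + (-96.82°)/2 = -108.77° − 48.41° = -157.18°.
(The naïve average (-108.77 + +154.41)/2 = 22.82° is on the wrong side of the globe.)

157.18°W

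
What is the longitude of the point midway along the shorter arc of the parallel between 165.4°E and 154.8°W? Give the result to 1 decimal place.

174.7°W

Signed shortest Δλ from +165.4° to -154.8° is +39.8°.
Midpoint longitude = +165.4° + (+39.8°)/2 = +165.4° + 19.9° = +185.3°.
Normalise into (−180°, 180°]: -174.7°.
(The naïve average (+165.4 + -154.8)/2 = 5.3° is on the wrong side of the globe.)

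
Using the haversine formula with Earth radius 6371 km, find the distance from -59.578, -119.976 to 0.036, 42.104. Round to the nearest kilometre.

Δλ = 42.104 − -119.976 = 162.080°.
Δφ = 0.036 − -59.578 = 59.614°.
a = sin²(Δφ/2) + cos φ₁ · cos φ₂ · sin²(Δλ/2) = 0.741171.
c = 2·atan2(√a, √(1−a)) = 2.07412 rad → d = 6371·c ≈ 13214.23 km.

13214 km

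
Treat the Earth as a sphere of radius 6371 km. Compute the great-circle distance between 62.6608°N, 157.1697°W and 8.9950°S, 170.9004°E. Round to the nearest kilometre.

8423 km

Δλ = 170.9004 − -157.1697 = 328.0701°; wrapped into (−180°, 180°]: -31.9299°.
Δφ = -8.9950 − 62.6608 = -71.6558°.
a = sin²(Δφ/2) + cos φ₁ · cos φ₂ · sin²(Δλ/2) = 0.376954.
c = 2·atan2(√a, √(1−a)) = 1.32215 rad → d = 6371·c ≈ 8423.42 km.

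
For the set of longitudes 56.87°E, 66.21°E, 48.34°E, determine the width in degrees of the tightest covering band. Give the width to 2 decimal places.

Sort the longitudes: +48.34°, +56.87°, +66.21°.
Eastward gaps between consecutive values (wrapping around): 8.53°, 9.34°, 342.13°.
Largest gap = 342.13° ⇒ minimal covering band is its complement: 360° − 342.13° = 17.87°.
Band runs from +48.34° eastward to +66.21°.

17.87°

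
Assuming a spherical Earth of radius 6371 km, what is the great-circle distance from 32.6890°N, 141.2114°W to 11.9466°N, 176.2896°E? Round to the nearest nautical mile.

Δλ = 176.2896 − -141.2114 = 317.5010°; wrapped into (−180°, 180°]: -42.4990°.
Δφ = 11.9466 − 32.6890 = -20.7424°.
a = sin²(Δφ/2) + cos φ₁ · cos φ₂ · sin²(Δλ/2) = 0.140565.
c = 2·atan2(√a, √(1−a)) = 0.76862 rad → d = 6371·c ≈ 4896.89 km ≈ 2644.11 nmi.

2644 nmi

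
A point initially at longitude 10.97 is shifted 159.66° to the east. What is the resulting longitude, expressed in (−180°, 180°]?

Start at +10.97°; shift +159.66° → +170.63°.
+170.63° already lies in (−180°, 180°].

+170.63°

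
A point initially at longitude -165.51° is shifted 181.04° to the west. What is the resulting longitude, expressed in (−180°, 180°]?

Start at -165.51°; shift −181.04° → -346.55°.
-346.55° lies outside (−180°, 180°]; add 360° → +13.45°.

+13.45°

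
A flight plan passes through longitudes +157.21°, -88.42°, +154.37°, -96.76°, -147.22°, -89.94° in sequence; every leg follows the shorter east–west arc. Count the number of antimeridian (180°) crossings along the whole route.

3

Leg 1: +157.21° → -88.42°, shortest Δλ = 114.37° (east) — crosses 180°.
Leg 2: -88.42° → +154.37°, shortest Δλ = -117.21° (west) — crosses 180°.
Leg 3: +154.37° → -96.76°, shortest Δλ = 108.87° (east) — crosses 180°.
Leg 4: -96.76° → -147.22°, shortest Δλ = -50.46° (west) — does not cross 180°.
Leg 5: -147.22° → -89.94°, shortest Δλ = 57.28° (east) — does not cross 180°.
Total crossings: 3.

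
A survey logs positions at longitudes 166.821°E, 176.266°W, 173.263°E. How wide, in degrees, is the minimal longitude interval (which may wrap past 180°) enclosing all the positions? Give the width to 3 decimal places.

Sort the longitudes: -176.266°, +166.821°, +173.263°.
Eastward gaps between consecutive values (wrapping around): 343.087°, 6.442°, 10.471°.
Largest gap = 343.087° ⇒ minimal covering band is its complement: 360° − 343.087° = 16.913°.
Band runs from +166.821° eastward to -176.266°, crossing the antimeridian.

16.913°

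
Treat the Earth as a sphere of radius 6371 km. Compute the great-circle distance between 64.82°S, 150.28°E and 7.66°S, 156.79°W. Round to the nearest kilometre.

Δλ = -156.79 − 150.28 = -307.07°; wrapped into (−180°, 180°]: 52.93°.
Δφ = -7.66 − -64.82 = 57.16°.
a = sin²(Δφ/2) + cos φ₁ · cos φ₂ · sin²(Δλ/2) = 0.312598.
c = 2·atan2(√a, √(1−a)) = 1.18661 rad → d = 6371·c ≈ 7559.89 km.

7560 km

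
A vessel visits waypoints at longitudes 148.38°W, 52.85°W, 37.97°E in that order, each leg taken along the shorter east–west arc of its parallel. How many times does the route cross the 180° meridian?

0

Leg 1: -148.38° → -52.85°, shortest Δλ = 95.53° (east) — does not cross 180°.
Leg 2: -52.85° → +37.97°, shortest Δλ = 90.82° (east) — does not cross 180°.
Total crossings: 0.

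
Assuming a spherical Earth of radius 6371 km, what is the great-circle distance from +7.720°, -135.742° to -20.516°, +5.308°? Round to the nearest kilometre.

Δλ = 5.308 − -135.742 = 141.050°.
Δφ = -20.516 − 7.720 = -28.236°.
a = sin²(Δφ/2) + cos φ₁ · cos φ₂ · sin²(Δλ/2) = 0.884423.
c = 2·atan2(√a, √(1−a)) = 2.44783 rad → d = 6371·c ≈ 15595.14 km.

15595 km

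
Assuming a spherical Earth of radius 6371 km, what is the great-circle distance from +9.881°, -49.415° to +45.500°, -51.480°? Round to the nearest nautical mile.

Δλ = -51.480 − -49.415 = -2.065°.
Δφ = 45.500 − 9.881 = 35.619°.
a = sin²(Δφ/2) + cos φ₁ · cos φ₂ · sin²(Δλ/2) = 0.093770.
c = 2·atan2(√a, √(1−a)) = 0.62244 rad → d = 6371·c ≈ 3965.55 km ≈ 2141.23 nmi.

2141 nmi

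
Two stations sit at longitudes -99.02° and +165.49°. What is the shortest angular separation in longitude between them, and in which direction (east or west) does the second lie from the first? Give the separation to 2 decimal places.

95.49° west

Raw difference: 165.49 − -99.02 = 264.51°.
Normalise into (−180°, 180°]: 264.51° − 360° = -95.49°.
Negative ⇒ the second point lies to the west; separation 95.49°.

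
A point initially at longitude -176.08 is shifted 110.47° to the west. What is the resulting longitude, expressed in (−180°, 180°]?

Start at -176.08°; shift −110.47° → -286.55°.
-286.55° lies outside (−180°, 180°]; add 360° → +73.45°.

+73.45°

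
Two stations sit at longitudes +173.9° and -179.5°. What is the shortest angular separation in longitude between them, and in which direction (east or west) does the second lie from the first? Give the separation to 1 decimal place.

Raw difference: -179.5 − 173.9 = -353.4°.
Normalise into (−180°, 180°]: -353.4° + 360° = 6.6°.
Positive ⇒ the second point lies to the east; separation 6.6°.

6.6° east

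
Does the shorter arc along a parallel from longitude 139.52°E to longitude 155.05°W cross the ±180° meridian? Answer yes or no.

Yes

Naïve |-155.05 − 139.52| = 294.57° > 180°, so the shorter arc goes the other way round — across 180°.
Signed shortest Δλ = ((-155.05 − 139.52 + 180) mod 360) − 180 = 65.43°.
Going east by 65.43° from +139.52° passes through 180° before reaching -155.05°.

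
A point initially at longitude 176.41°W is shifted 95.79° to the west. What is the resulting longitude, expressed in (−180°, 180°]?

87.80°E

Start at -176.41°; shift −95.79° → -272.20°.
-272.20° lies outside (−180°, 180°]; add 360° → +87.80°.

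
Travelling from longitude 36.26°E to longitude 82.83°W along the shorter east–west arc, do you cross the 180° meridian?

Signed shortest Δλ = ((-82.83 − 36.26 + 180) mod 360) − 180 = -119.09°.
Going west by 119.09° from +36.26° reaches -82.83° without touching 180°.

No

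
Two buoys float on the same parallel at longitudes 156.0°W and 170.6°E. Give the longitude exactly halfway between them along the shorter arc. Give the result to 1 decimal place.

Signed shortest Δλ from -156.0° to +170.6° is -33.4°.
Midpoint longitude = -156.0° + (-33.4°)/2 = -156.0° − 16.7° = -172.7°.
(The naïve average (-156.0 + +170.6)/2 = 7.3° is on the wrong side of the globe.)

172.7°W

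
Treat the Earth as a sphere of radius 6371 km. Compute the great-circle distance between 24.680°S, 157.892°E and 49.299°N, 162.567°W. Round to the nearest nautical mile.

4919 nmi

Δλ = -162.567 − 157.892 = -320.459°; wrapped into (−180°, 180°]: 39.541°.
Δφ = 49.299 − -24.680 = 73.979°.
a = sin²(Δφ/2) + cos φ₁ · cos φ₂ · sin²(Δλ/2) = 0.429801.
c = 2·atan2(√a, √(1−a)) = 1.42993 rad → d = 6371·c ≈ 9110.11 km ≈ 4919.06 nmi.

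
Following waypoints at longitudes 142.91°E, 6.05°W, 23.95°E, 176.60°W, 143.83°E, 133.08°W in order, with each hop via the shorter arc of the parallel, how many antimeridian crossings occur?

3

Leg 1: +142.91° → -6.05°, shortest Δλ = -148.96° (west) — does not cross 180°.
Leg 2: -6.05° → +23.95°, shortest Δλ = 30.0° (east) — does not cross 180°.
Leg 3: +23.95° → -176.60°, shortest Δλ = 159.45° (east) — crosses 180°.
Leg 4: -176.60° → +143.83°, shortest Δλ = -39.57° (west) — crosses 180°.
Leg 5: +143.83° → -133.08°, shortest Δλ = 83.09° (east) — crosses 180°.
Total crossings: 3.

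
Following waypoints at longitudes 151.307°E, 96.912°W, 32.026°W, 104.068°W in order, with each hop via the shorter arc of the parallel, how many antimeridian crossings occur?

1

Leg 1: +151.307° → -96.912°, shortest Δλ = 111.781° (east) — crosses 180°.
Leg 2: -96.912° → -32.026°, shortest Δλ = 64.886° (east) — does not cross 180°.
Leg 3: -32.026° → -104.068°, shortest Δλ = -72.042° (west) — does not cross 180°.
Total crossings: 1.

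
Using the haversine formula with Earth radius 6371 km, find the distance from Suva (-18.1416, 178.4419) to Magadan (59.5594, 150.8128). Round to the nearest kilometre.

8996 km

Δλ = 150.8128 − 178.4419 = -27.6291°.
Δφ = 59.5594 − -18.1416 = 77.7010°.
a = sin²(Δφ/2) + cos φ₁ · cos φ₂ · sin²(Δλ/2) = 0.420944.
c = 2·atan2(√a, √(1−a)) = 1.41202 rad → d = 6371·c ≈ 8995.97 km.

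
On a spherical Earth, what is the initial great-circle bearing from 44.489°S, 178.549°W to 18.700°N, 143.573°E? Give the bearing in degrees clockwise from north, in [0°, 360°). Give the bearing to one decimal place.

Δλ = 143.573 − -178.549 = 322.122°; wrapped into (−180°, 180°]: -37.878°.
θ = atan2( sin Δλ · cos φ₂ , cos φ₁ · sin φ₂ − sin φ₁ · cos φ₂ · cos Δλ )
  = atan2(-0.58157, 0.75265) = -37.693° → normalised to [0°, 360°): 322.307°.

322.3°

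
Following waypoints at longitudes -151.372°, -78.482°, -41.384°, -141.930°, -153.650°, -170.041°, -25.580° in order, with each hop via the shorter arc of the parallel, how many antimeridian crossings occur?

Leg 1: -151.372° → -78.482°, shortest Δλ = 72.89° (east) — does not cross 180°.
Leg 2: -78.482° → -41.384°, shortest Δλ = 37.098° (east) — does not cross 180°.
Leg 3: -41.384° → -141.930°, shortest Δλ = -100.546° (west) — does not cross 180°.
Leg 4: -141.930° → -153.650°, shortest Δλ = -11.72° (west) — does not cross 180°.
Leg 5: -153.650° → -170.041°, shortest Δλ = -16.391° (west) — does not cross 180°.
Leg 6: -170.041° → -25.580°, shortest Δλ = 144.461° (east) — does not cross 180°.
Total crossings: 0.

0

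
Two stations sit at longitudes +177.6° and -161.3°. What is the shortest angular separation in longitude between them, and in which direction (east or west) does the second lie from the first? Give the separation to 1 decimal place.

Raw difference: -161.3 − 177.6 = -338.9°.
Normalise into (−180°, 180°]: -338.9° + 360° = 21.1°.
Positive ⇒ the second point lies to the east; separation 21.1°.

21.1° east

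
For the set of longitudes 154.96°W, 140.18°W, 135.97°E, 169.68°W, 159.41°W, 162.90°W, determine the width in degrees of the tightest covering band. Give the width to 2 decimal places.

83.85°

Sort the longitudes: -169.68°, -162.90°, -159.41°, -154.96°, -140.18°, +135.97°.
Eastward gaps between consecutive values (wrapping around): 6.78°, 3.49°, 4.45°, 14.78°, 276.15°, 54.35°.
Largest gap = 276.15° ⇒ minimal covering band is its complement: 360° − 276.15° = 83.85°.
Band runs from +135.97° eastward to -140.18°, crossing the antimeridian.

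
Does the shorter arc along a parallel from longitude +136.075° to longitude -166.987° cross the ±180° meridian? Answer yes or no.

Naïve |-166.987 − 136.075| = 303.062° > 180°, so the shorter arc goes the other way round — across 180°.
Signed shortest Δλ = ((-166.987 − 136.075 + 180) mod 360) − 180 = 56.938°.
Going east by 56.938° from +136.075° passes through 180° before reaching -166.987°.

Yes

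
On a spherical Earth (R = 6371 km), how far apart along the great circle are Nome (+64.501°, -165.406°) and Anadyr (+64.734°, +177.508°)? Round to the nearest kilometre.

Δλ = 177.508 − -165.406 = 342.914°; wrapped into (−180°, 180°]: -17.086°.
Δφ = 64.734 − 64.501 = 0.233°.
a = sin²(Δφ/2) + cos φ₁ · cos φ₂ · sin²(Δλ/2) = 0.004059.
c = 2·atan2(√a, √(1−a)) = 0.12751 rad → d = 6371·c ≈ 812.34 km.

812 km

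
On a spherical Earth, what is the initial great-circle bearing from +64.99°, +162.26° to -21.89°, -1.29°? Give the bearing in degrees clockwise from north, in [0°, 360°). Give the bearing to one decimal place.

338.0°

Δλ = -1.29 − 162.26 = -163.55°.
θ = atan2( sin Δλ · cos φ₂ , cos φ₁ · sin φ₂ − sin φ₁ · cos φ₂ · cos Δλ )
  = atan2(-0.26276, 0.64885) = -22.046° → normalised to [0°, 360°): 337.954°.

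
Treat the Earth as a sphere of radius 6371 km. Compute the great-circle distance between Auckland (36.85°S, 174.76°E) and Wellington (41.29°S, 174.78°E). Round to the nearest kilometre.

494 km

Δλ = 174.78 − 174.76 = 0.02°.
Δφ = -41.29 − -36.85 = -4.44°.
a = sin²(Δφ/2) + cos φ₁ · cos φ₂ · sin²(Δλ/2) = 0.001501.
c = 2·atan2(√a, √(1−a)) = 0.07749 rad → d = 6371·c ≈ 493.71 km.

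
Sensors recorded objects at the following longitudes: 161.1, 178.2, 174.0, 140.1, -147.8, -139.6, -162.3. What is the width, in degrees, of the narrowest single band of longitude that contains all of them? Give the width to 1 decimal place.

Sort the longitudes: -162.3°, -147.8°, -139.6°, +140.1°, +161.1°, +174.0°, +178.2°.
Eastward gaps between consecutive values (wrapping around): 14.5°, 8.2°, 279.7°, 21.0°, 12.9°, 4.2°, 19.5°.
Largest gap = 279.7° ⇒ minimal covering band is its complement: 360° − 279.7° = 80.3°.
Band runs from +140.1° eastward to -139.6°, crossing the antimeridian.

80.3°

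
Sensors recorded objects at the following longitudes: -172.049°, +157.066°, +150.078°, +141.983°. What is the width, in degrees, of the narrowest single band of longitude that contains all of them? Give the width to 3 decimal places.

45.968°

Sort the longitudes: -172.049°, +141.983°, +150.078°, +157.066°.
Eastward gaps between consecutive values (wrapping around): 314.032°, 8.095°, 6.988°, 30.885°.
Largest gap = 314.032° ⇒ minimal covering band is its complement: 360° − 314.032° = 45.968°.
Band runs from +141.983° eastward to -172.049°, crossing the antimeridian.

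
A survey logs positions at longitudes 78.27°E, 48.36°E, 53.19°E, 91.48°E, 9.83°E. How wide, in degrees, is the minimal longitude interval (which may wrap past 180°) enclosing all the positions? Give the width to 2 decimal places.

Sort the longitudes: +9.83°, +48.36°, +53.19°, +78.27°, +91.48°.
Eastward gaps between consecutive values (wrapping around): 38.53°, 4.83°, 25.08°, 13.21°, 278.35°.
Largest gap = 278.35° ⇒ minimal covering band is its complement: 360° − 278.35° = 81.65°.
Band runs from +9.83° eastward to +91.48°.

81.65°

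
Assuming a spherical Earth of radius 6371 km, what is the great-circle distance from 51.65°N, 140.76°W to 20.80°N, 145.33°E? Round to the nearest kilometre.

7110 km

Δλ = 145.33 − -140.76 = 286.09°; wrapped into (−180°, 180°]: -73.91°.
Δφ = 20.80 − 51.65 = -30.85°.
a = sin²(Δφ/2) + cos φ₁ · cos φ₂ · sin²(Δλ/2) = 0.280380.
c = 2·atan2(√a, √(1−a)) = 1.11604 rad → d = 6371·c ≈ 7110.32 km.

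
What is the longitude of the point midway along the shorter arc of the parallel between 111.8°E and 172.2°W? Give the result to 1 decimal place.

149.8°E

Signed shortest Δλ from +111.8° to -172.2° is +76.0°.
Midpoint longitude = +111.8° + (+76.0°)/2 = +111.8° + 38.0° = +149.8°.
(The naïve average (+111.8 + -172.2)/2 = -30.2° is on the wrong side of the globe.)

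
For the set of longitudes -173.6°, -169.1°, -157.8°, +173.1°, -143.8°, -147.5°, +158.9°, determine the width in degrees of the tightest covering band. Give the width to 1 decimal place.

Sort the longitudes: -173.6°, -169.1°, -157.8°, -147.5°, -143.8°, +158.9°, +173.1°.
Eastward gaps between consecutive values (wrapping around): 4.5°, 11.3°, 10.3°, 3.7°, 302.7°, 14.2°, 13.3°.
Largest gap = 302.7° ⇒ minimal covering band is its complement: 360° − 302.7° = 57.3°.
Band runs from +158.9° eastward to -143.8°, crossing the antimeridian.

57.3°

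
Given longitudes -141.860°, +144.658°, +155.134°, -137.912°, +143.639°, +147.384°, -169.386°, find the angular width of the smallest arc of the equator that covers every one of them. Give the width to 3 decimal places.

78.449°

Sort the longitudes: -169.386°, -141.860°, -137.912°, +143.639°, +144.658°, +147.384°, +155.134°.
Eastward gaps between consecutive values (wrapping around): 27.526°, 3.948°, 281.551°, 1.019°, 2.726°, 7.750°, 35.480°.
Largest gap = 281.551° ⇒ minimal covering band is its complement: 360° − 281.551° = 78.449°.
Band runs from +143.639° eastward to -137.912°, crossing the antimeridian.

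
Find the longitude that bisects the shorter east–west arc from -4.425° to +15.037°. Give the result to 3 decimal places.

Signed shortest Δλ from -4.425° to +15.037° is +19.462°.
Midpoint longitude = -4.425° + (+19.462°)/2 = -4.425° + 9.731° = +5.306°.

+5.306°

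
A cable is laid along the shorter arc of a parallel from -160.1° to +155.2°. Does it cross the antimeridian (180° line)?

Naïve |155.2 − -160.1| = 315.3° > 180°, so the shorter arc goes the other way round — across 180°.
Signed shortest Δλ = ((155.2 − -160.1 + 180) mod 360) − 180 = -44.7°.
Going west by 44.7° from -160.1° passes through 180° before reaching +155.2°.

Yes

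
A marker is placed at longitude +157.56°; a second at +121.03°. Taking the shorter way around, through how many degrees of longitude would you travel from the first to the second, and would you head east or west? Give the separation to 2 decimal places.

36.53° west

Raw difference: 121.03 − 157.56 = -36.53°.
Normalise into (−180°, 180°]: -36.53° stays -36.53°.
Negative ⇒ the second point lies to the west; separation 36.53°.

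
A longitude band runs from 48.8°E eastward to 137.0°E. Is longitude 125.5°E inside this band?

Band width going east from +48.8° to +137.0°: ((137.0 − 48.8) mod 360) = 88.2°.
Offset of +125.5° east of the west edge: ((125.5 − 48.8) mod 360) = 76.7°.
76.7° ≤ 88.2° ⇒ inside.

Yes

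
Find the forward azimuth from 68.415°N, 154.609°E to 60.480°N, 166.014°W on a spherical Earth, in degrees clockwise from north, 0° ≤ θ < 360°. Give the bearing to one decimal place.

96.2°

Δλ = -166.014 − 154.609 = -320.623°; wrapped into (−180°, 180°]: 39.377°.
θ = atan2( sin Δλ · cos φ₂ , cos φ₁ · sin φ₂ − sin φ₁ · cos φ₂ · cos Δλ )
  = atan2(0.31260, -0.03404) = 96.214° → normalised to [0°, 360°): 96.214°.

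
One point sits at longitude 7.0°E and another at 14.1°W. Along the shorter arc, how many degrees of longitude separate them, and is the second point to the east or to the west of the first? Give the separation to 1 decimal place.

21.1° west

Raw difference: -14.1 − 7.0 = -21.1°.
Normalise into (−180°, 180°]: -21.1° stays -21.1°.
Negative ⇒ the second point lies to the west; separation 21.1°.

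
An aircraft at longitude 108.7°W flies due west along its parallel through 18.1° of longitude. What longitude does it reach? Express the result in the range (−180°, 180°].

126.8°W

Start at -108.7°; shift −18.1° → -126.8°.
-126.8° already lies in (−180°, 180°].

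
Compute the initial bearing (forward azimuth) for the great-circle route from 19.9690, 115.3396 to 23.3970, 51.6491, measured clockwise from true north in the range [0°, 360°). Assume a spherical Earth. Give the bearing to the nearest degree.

Δλ = 51.6491 − 115.3396 = -63.6905°.
θ = atan2( sin Δλ · cos φ₂ , cos φ₁ · sin φ₂ − sin φ₁ · cos φ₂ · cos Δλ )
  = atan2(-0.82271, 0.23431) = -74.103° → normalised to [0°, 360°): 285.897°.

286°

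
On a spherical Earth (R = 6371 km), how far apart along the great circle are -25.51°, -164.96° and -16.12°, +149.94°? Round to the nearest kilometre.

4779 km

Δλ = 149.94 − -164.96 = 314.90°; wrapped into (−180°, 180°]: -45.10°.
Δφ = -16.12 − -25.51 = 9.39°.
a = sin²(Δφ/2) + cos φ₁ · cos φ₂ · sin²(Δλ/2) = 0.134208.
c = 2·atan2(√a, √(1−a)) = 0.75015 rad → d = 6371·c ≈ 4779.23 km.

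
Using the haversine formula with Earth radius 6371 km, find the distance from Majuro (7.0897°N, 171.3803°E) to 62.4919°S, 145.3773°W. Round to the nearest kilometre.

8566 km

Δλ = -145.3773 − 171.3803 = -316.7576°; wrapped into (−180°, 180°]: 43.2424°.
Δφ = -62.4919 − 7.0897 = -69.5816°.
a = sin²(Δφ/2) + cos φ₁ · cos φ₂ · sin²(Δλ/2) = 0.387792.
c = 2·atan2(√a, √(1−a)) = 1.34445 rad → d = 6371·c ≈ 8565.51 km.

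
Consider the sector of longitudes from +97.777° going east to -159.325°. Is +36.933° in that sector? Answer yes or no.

No

Band width going east from +97.777° to -159.325°: ((-159.325 − 97.777) mod 360) = 102.898°.
Offset of +36.933° east of the west edge: ((36.933 − 97.777) mod 360) = 299.156°.
299.156° > 102.898° ⇒ outside.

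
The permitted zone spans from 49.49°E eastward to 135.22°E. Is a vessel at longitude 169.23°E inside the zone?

No

Band width going east from +49.49° to +135.22°: ((135.22 − 49.49) mod 360) = 85.73°.
Offset of +169.23° east of the west edge: ((169.23 − 49.49) mod 360) = 119.74°.
119.74° > 85.73° ⇒ outside.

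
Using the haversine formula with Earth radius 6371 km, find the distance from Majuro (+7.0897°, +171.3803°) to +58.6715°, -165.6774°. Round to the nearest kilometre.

Δλ = -165.6774 − 171.3803 = -337.0577°; wrapped into (−180°, 180°]: 22.9423°.
Δφ = 58.6715 − 7.0897 = 51.5818°.
a = sin²(Δφ/2) + cos φ₁ · cos φ₂ · sin²(Δλ/2) = 0.209709.
c = 2·atan2(√a, √(1−a)) = 0.95135 rad → d = 6371·c ≈ 6061.07 km.

6061 km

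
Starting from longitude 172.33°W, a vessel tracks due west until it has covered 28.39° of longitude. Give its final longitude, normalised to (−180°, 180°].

Start at -172.33°; shift −28.39° → -200.72°.
-200.72° lies outside (−180°, 180°]; add 360° → +159.28°.

159.28°E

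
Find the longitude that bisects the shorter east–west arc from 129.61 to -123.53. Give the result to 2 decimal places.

-176.96°

Signed shortest Δλ from +129.61° to -123.53° is +106.86°.
Midpoint longitude = +129.61° + (+106.86°)/2 = +129.61° + 53.43° = +183.04°.
Normalise into (−180°, 180°]: -176.96°.
(The naïve average (+129.61 + -123.53)/2 = 3.04° is on the wrong side of the globe.)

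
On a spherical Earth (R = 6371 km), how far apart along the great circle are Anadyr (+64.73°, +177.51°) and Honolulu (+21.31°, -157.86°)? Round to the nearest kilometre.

Δλ = -157.86 − 177.51 = -335.37°; wrapped into (−180°, 180°]: 24.63°.
Δφ = 21.31 − 64.73 = -43.42°.
a = sin²(Δφ/2) + cos φ₁ · cos φ₂ · sin²(Δλ/2) = 0.154924.
c = 2·atan2(√a, √(1−a)) = 0.80910 rad → d = 6371·c ≈ 5154.76 km.

5155 km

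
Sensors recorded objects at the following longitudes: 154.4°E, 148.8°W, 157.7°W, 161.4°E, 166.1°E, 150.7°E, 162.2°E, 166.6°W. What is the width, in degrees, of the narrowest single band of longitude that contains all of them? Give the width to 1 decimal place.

Sort the longitudes: -166.6°, -157.7°, -148.8°, +150.7°, +154.4°, +161.4°, +162.2°, +166.1°.
Eastward gaps between consecutive values (wrapping around): 8.9°, 8.9°, 299.5°, 3.7°, 7.0°, 0.8°, 3.9°, 27.3°.
Largest gap = 299.5° ⇒ minimal covering band is its complement: 360° − 299.5° = 60.5°.
Band runs from +150.7° eastward to -148.8°, crossing the antimeridian.

60.5°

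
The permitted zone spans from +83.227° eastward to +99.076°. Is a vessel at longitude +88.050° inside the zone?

Band width going east from +83.227° to +99.076°: ((99.076 − 83.227) mod 360) = 15.849°.
Offset of +88.050° east of the west edge: ((88.050 − 83.227) mod 360) = 4.823°.
4.823° ≤ 15.849° ⇒ inside.

Yes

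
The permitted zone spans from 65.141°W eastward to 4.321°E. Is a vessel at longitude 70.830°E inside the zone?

No

Band width going east from -65.141° to +4.321°: ((4.321 − -65.141) mod 360) = 69.462°.
Offset of +70.830° east of the west edge: ((70.830 − -65.141) mod 360) = 135.971°.
135.971° > 69.462° ⇒ outside.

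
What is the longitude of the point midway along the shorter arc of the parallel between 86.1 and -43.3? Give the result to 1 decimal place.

+21.4°

Signed shortest Δλ from +86.1° to -43.3° is -129.4°.
Midpoint longitude = +86.1° + (-129.4°)/2 = +86.1° − 64.7° = +21.4°.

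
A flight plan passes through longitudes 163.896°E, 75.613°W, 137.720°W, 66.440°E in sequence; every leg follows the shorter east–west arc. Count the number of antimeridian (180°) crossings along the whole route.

Leg 1: +163.896° → -75.613°, shortest Δλ = 120.491° (east) — crosses 180°.
Leg 2: -75.613° → -137.720°, shortest Δλ = -62.107° (west) — does not cross 180°.
Leg 3: -137.720° → +66.440°, shortest Δλ = -155.84° (west) — crosses 180°.
Total crossings: 2.

2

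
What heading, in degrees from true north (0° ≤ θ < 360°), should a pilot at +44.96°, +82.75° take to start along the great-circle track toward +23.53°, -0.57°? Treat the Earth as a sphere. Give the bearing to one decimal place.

282.8°

Δλ = -0.57 − 82.75 = -83.32°.
θ = atan2( sin Δλ · cos φ₂ , cos φ₁ · sin φ₂ − sin φ₁ · cos φ₂ · cos Δλ )
  = atan2(-0.91063, 0.20713) = -77.185° → normalised to [0°, 360°): 282.815°.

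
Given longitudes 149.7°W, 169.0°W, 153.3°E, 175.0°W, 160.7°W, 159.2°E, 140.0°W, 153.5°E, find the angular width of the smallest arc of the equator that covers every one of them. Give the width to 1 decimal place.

Sort the longitudes: -175.0°, -169.0°, -160.7°, -149.7°, -140.0°, +153.3°, +153.5°, +159.2°.
Eastward gaps between consecutive values (wrapping around): 6.0°, 8.3°, 11.0°, 9.7°, 293.3°, 0.2°, 5.7°, 25.8°.
Largest gap = 293.3° ⇒ minimal covering band is its complement: 360° − 293.3° = 66.7°.
Band runs from +153.3° eastward to -140.0°, crossing the antimeridian.

66.7°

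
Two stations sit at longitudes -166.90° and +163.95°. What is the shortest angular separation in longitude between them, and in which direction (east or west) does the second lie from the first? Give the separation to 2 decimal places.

Raw difference: 163.95 − -166.90 = 330.85°.
Normalise into (−180°, 180°]: 330.85° − 360° = -29.15°.
Negative ⇒ the second point lies to the west; separation 29.15°.

29.15° west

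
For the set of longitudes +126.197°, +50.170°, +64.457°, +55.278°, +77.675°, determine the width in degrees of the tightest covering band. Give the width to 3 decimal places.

Sort the longitudes: +50.170°, +55.278°, +64.457°, +77.675°, +126.197°.
Eastward gaps between consecutive values (wrapping around): 5.108°, 9.179°, 13.218°, 48.522°, 283.973°.
Largest gap = 283.973° ⇒ minimal covering band is its complement: 360° − 283.973° = 76.027°.
Band runs from +50.170° eastward to +126.197°.

76.027°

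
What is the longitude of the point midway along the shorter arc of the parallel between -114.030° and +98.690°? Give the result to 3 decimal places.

+172.330°

Signed shortest Δλ from -114.030° to +98.690° is -147.280°.
Midpoint longitude = -114.030° + (-147.280°)/2 = -114.030° − 73.640° = -187.670°.
Normalise into (−180°, 180°]: +172.330°.
(The naïve average (-114.030 + +98.690)/2 = -7.67° is on the wrong side of the globe.)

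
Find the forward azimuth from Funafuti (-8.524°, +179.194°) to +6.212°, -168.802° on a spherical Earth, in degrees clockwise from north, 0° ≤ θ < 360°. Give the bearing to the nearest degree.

Δλ = -168.802 − 179.194 = -347.996°; wrapped into (−180°, 180°]: 12.004°.
θ = atan2( sin Δλ · cos φ₂ , cos φ₁ · sin φ₂ − sin φ₁ · cos φ₂ · cos Δλ )
  = atan2(0.20676, 0.25114) = 39.464° → normalised to [0°, 360°): 39.464°.

39°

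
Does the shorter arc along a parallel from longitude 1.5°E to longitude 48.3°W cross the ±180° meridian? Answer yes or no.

Signed shortest Δλ = ((-48.3 − 1.5 + 180) mod 360) − 180 = -49.8°.
Going west by 49.8° from +1.5° reaches -48.3° without touching 180°.

No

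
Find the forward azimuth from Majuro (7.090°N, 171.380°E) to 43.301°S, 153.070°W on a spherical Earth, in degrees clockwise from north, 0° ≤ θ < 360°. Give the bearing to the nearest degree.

Δλ = -153.070 − 171.380 = -324.450°; wrapped into (−180°, 180°]: 35.550°.
θ = atan2( sin Δλ · cos φ₂ , cos φ₁ · sin φ₂ − sin φ₁ · cos φ₂ · cos Δλ )
  = atan2(0.42313, -0.75367) = 150.689° → normalised to [0°, 360°): 150.689°.

151°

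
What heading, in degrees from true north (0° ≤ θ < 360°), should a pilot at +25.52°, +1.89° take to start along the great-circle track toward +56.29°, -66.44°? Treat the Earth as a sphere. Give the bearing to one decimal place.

Δλ = -66.44 − 1.89 = -68.33°.
θ = atan2( sin Δλ · cos φ₂ , cos φ₁ · sin φ₂ − sin φ₁ · cos φ₂ · cos Δλ )
  = atan2(-0.51577, 0.66241) = -37.905° → normalised to [0°, 360°): 322.095°.

322.1°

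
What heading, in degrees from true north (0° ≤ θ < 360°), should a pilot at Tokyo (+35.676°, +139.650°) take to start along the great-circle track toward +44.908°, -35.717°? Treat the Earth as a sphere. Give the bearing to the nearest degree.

Δλ = -35.717 − 139.650 = -175.367°.
θ = atan2( sin Δλ · cos φ₂ , cos φ₁ · sin φ₂ − sin φ₁ · cos φ₂ · cos Δλ )
  = atan2(-0.05721, 0.98518) = -3.323° → normalised to [0°, 360°): 356.677°.

357°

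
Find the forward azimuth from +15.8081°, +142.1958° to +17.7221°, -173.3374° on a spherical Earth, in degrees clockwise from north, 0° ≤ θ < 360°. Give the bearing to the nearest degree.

81°

Δλ = -173.3374 − 142.1958 = -315.5332°; wrapped into (−180°, 180°]: 44.4668°.
θ = atan2( sin Δλ · cos φ₂ , cos φ₁ · sin φ₂ − sin φ₁ · cos φ₂ · cos Δλ )
  = atan2(0.66725, 0.10770) = 80.831° → normalised to [0°, 360°): 80.831°.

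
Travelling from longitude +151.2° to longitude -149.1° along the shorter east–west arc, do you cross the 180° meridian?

Yes

Naïve |-149.1 − 151.2| = 300.3° > 180°, so the shorter arc goes the other way round — across 180°.
Signed shortest Δλ = ((-149.1 − 151.2 + 180) mod 360) − 180 = 59.7°.
Going east by 59.7° from +151.2° passes through 180° before reaching -149.1°.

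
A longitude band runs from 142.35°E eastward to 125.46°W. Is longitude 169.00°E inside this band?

Yes

Band width going east from +142.35° to -125.46°: ((-125.46 − 142.35) mod 360) = 92.19°.
Offset of +169.00° east of the west edge: ((169.00 − 142.35) mod 360) = 26.65°.
26.65° ≤ 92.19° ⇒ inside.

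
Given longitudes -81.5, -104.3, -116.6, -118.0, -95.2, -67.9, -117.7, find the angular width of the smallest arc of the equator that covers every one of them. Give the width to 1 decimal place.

50.1°

Sort the longitudes: -118.0°, -117.7°, -116.6°, -104.3°, -95.2°, -81.5°, -67.9°.
Eastward gaps between consecutive values (wrapping around): 0.3°, 1.1°, 12.3°, 9.1°, 13.7°, 13.6°, 309.9°.
Largest gap = 309.9° ⇒ minimal covering band is its complement: 360° − 309.9° = 50.1°.
Band runs from -118.0° eastward to -67.9°.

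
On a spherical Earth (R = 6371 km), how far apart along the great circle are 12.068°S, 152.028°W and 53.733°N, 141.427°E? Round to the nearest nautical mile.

Δλ = 141.427 − -152.028 = 293.455°; wrapped into (−180°, 180°]: -66.545°.
Δφ = 53.733 − -12.068 = 65.801°.
a = sin²(Δφ/2) + cos φ₁ · cos φ₂ · sin²(Δλ/2) = 0.469159.
c = 2·atan2(√a, √(1−a)) = 1.50908 rad → d = 6371·c ≈ 9614.32 km ≈ 5191.32 nmi.

5191 nmi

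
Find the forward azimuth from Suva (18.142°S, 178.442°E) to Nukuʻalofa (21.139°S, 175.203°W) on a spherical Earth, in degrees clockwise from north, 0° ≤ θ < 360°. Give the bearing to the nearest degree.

118°

Δλ = -175.203 − 178.442 = -353.645°; wrapped into (−180°, 180°]: 6.355°.
θ = atan2( sin Δλ · cos φ₂ , cos φ₁ · sin φ₂ − sin φ₁ · cos φ₂ · cos Δλ )
  = atan2(0.10324, -0.05407) = 117.642° → normalised to [0°, 360°): 117.642°.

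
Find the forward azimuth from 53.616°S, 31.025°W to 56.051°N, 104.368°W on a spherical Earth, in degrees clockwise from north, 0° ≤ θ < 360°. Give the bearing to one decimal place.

319.3°

Δλ = -104.368 − -31.025 = -73.343°.
θ = atan2( sin Δλ · cos φ₂ , cos φ₁ · sin φ₂ − sin φ₁ · cos φ₂ · cos Δλ )
  = atan2(-0.53502, 0.62095) = -40.749° → normalised to [0°, 360°): 319.251°.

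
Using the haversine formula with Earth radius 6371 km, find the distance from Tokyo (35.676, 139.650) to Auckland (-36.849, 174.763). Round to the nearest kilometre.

Δλ = 174.763 − 139.650 = 35.113°.
Δφ = -36.849 − 35.676 = -72.525°.
a = sin²(Δφ/2) + cos φ₁ · cos φ₂ · sin²(Δλ/2) = 0.409003.
c = 2·atan2(√a, √(1−a)) = 1.38778 rad → d = 6371·c ≈ 8841.56 km.

8842 km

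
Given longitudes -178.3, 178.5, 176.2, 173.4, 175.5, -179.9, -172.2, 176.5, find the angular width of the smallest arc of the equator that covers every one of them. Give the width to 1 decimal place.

Sort the longitudes: -179.9°, -178.3°, -172.2°, +173.4°, +175.5°, +176.2°, +176.5°, +178.5°.
Eastward gaps between consecutive values (wrapping around): 1.6°, 6.1°, 345.6°, 2.1°, 0.7°, 0.3°, 2.0°, 1.6°.
Largest gap = 345.6° ⇒ minimal covering band is its complement: 360° − 345.6° = 14.4°.
Band runs from +173.4° eastward to -172.2°, crossing the antimeridian.

14.4°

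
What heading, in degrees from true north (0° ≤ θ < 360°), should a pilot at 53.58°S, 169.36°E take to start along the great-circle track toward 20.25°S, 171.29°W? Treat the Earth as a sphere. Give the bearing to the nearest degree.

Δλ = -171.29 − 169.36 = -340.65°; wrapped into (−180°, 180°]: 19.35°.
θ = atan2( sin Δλ · cos φ₂ , cos φ₁ · sin φ₂ − sin φ₁ · cos φ₂ · cos Δλ )
  = atan2(0.31086, 0.50681) = 31.523° → normalised to [0°, 360°): 31.523°.

32°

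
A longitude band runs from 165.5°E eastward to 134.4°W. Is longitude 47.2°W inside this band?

Band width going east from +165.5° to -134.4°: ((-134.4 − 165.5) mod 360) = 60.1°.
Offset of -47.2° east of the west edge: ((-47.2 − 165.5) mod 360) = 147.3°.
147.3° > 60.1° ⇒ outside.

No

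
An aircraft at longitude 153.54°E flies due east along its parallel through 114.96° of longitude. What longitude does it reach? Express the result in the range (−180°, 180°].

91.50°W

Start at +153.54°; shift +114.96° → +268.50°.
+268.50° lies outside (−180°, 180°]; subtract 360° → -91.50°.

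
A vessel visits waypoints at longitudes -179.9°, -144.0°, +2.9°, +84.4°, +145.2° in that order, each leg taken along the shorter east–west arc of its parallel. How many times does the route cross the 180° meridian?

Leg 1: -179.9° → -144.0°, shortest Δλ = 35.9° (east) — does not cross 180°.
Leg 2: -144.0° → +2.9°, shortest Δλ = 146.9° (east) — does not cross 180°.
Leg 3: +2.9° → +84.4°, shortest Δλ = 81.5° (east) — does not cross 180°.
Leg 4: +84.4° → +145.2°, shortest Δλ = 60.8° (east) — does not cross 180°.
Total crossings: 0.

0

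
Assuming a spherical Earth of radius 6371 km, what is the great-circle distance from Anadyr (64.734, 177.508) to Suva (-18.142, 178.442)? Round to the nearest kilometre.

9216 km

Δλ = 178.442 − 177.508 = 0.934°.
Δφ = -18.142 − 64.734 = -82.876°.
a = sin²(Δφ/2) + cos φ₁ · cos φ₂ · sin²(Δλ/2) = 0.438018.
c = 2·atan2(√a, √(1−a)) = 1.44651 rad → d = 6371·c ≈ 9215.74 km.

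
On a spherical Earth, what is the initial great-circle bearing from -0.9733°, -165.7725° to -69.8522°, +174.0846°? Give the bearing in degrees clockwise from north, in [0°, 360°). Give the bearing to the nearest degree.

187°

Δλ = 174.0846 − -165.7725 = 339.8571°; wrapped into (−180°, 180°]: -20.1429°.
θ = atan2( sin Δλ · cos φ₂ , cos φ₁ · sin φ₂ − sin φ₁ · cos φ₂ · cos Δλ )
  = atan2(-0.11861, -0.93318) = -172.756° → normalised to [0°, 360°): 187.244°.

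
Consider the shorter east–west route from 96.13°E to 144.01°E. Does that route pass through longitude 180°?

Signed shortest Δλ = ((144.01 − 96.13 + 180) mod 360) − 180 = 47.88°.
Going east by 47.88° from +96.13° reaches +144.01° without touching 180°.

No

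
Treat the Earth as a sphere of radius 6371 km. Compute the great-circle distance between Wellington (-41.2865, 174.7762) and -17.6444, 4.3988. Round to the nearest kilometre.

13388 km

Δλ = 4.3988 − 174.7762 = -170.3774°.
Δφ = -17.6444 − -41.2865 = 23.6421°.
a = sin²(Δφ/2) + cos φ₁ · cos φ₂ · sin²(Δλ/2) = 0.752998.
c = 2·atan2(√a, √(1−a)) = 2.10133 rad → d = 6371·c ≈ 13387.59 km.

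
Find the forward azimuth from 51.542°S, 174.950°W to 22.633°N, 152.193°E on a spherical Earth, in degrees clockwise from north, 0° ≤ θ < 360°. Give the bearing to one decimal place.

329.4°

Δλ = 152.193 − -174.950 = 327.143°; wrapped into (−180°, 180°]: -32.857°.
θ = atan2( sin Δλ · cos φ₂ , cos φ₁ · sin φ₂ − sin φ₁ · cos φ₂ · cos Δλ )
  = atan2(-0.50076, 0.84648) = -30.608° → normalised to [0°, 360°): 329.392°.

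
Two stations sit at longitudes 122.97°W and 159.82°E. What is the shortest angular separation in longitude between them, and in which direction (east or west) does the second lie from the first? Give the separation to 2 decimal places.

Raw difference: 159.82 − -122.97 = 282.79°.
Normalise into (−180°, 180°]: 282.79° − 360° = -77.21°.
Negative ⇒ the second point lies to the west; separation 77.21°.

77.21° west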